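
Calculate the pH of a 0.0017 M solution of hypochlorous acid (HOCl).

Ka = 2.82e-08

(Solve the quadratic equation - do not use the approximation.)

x² + Ka×x - Ka×C = 0. Using quadratic formula: [H⁺] = 6.9098e-06

pH = 5.16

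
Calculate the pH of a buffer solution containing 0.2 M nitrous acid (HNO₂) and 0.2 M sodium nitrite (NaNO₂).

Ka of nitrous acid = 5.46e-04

pKa = -log(5.46e-04) = 3.26. pH = pKa + log([A⁻]/[HA]) = 3.26 + log(0.2/0.2)

pH = 3.26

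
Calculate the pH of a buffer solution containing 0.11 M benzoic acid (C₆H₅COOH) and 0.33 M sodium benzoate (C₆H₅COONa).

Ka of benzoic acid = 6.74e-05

pKa = -log(6.74e-05) = 4.17. pH = pKa + log([A⁻]/[HA]) = 4.17 + log(0.33/0.11)

pH = 4.65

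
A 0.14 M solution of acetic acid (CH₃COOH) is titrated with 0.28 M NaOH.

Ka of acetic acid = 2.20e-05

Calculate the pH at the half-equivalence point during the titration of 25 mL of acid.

At half-equivalence [HA] = [A⁻], so Henderson-Hasselbalch gives pH = pKa = -log(2.20e-05) = 4.66.

pH = pKa = 4.66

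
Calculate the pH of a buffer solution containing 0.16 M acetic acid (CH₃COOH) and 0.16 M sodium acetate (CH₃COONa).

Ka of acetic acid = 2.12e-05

pKa = -log(2.12e-05) = 4.67. pH = pKa + log([A⁻]/[HA]) = 4.67 + log(0.16/0.16)

pH = 4.67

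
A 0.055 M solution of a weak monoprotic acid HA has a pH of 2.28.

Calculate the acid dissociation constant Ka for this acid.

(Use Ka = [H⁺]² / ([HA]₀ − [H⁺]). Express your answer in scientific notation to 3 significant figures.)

[H⁺] = 10^(−pH) = 10^(−2.28) = 5.248e-03 M. For HA ⇌ H⁺ + A⁻, Ka = [H⁺][A⁻]/[HA] = [H⁺]² / ([HA]₀ − [H⁺]) = (5.248e-03)² / (0.055 − 5.248e-03) = 5.54e-04.

K_a = 5.54e-04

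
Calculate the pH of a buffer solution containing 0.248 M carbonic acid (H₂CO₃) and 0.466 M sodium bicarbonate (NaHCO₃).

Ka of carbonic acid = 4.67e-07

pKa = -log(4.67e-07) = 6.33. pH = pKa + log([A⁻]/[HA]) = 6.33 + log(0.466/0.248)

pH = 6.60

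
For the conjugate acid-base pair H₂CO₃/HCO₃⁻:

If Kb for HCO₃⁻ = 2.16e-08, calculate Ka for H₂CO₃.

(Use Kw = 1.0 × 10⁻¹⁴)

For a conjugate pair Ka × Kb = Kw, so Ka = Kw/Kb = 1.0 × 10⁻¹⁴ / 2.16e-08 = 4.63e-07.

K_a = 4.63e-07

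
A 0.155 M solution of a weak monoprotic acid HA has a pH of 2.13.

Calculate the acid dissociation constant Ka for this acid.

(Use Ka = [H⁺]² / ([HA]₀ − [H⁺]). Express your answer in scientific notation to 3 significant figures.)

[H⁺] = 10^(−pH) = 10^(−2.13) = 7.413e-03 M. For HA ⇌ H⁺ + A⁻, Ka = [H⁺][A⁻]/[HA] = [H⁺]² / ([HA]₀ − [H⁺]) = (7.413e-03)² / (0.155 − 7.413e-03) = 3.72e-04.

K_a = 3.72e-04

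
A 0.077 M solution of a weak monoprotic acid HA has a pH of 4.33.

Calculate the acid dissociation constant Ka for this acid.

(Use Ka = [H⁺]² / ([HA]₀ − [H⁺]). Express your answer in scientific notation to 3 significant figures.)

[H⁺] = 10^(−pH) = 10^(−4.33) = 4.677e-05 M. For HA ⇌ H⁺ + A⁻, Ka = [H⁺][A⁻]/[HA] = [H⁺]² / ([HA]₀ − [H⁺]) = (4.677e-05)² / (0.077 − 4.677e-05) = 2.84e-08.

K_a = 2.84e-08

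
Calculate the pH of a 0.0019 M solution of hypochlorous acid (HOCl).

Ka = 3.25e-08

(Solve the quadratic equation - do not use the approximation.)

x² + Ka×x - Ka×C = 0. Using quadratic formula: [H⁺] = 7.8419e-06

pH = 5.11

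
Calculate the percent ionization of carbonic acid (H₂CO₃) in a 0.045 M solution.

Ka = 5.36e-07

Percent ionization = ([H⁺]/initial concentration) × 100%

Using Ka equilibrium: x² + Ka×x - Ka×C = 0. Solving: [H⁺] = 1.5504e-04. Percent = (1.5504e-04/0.045) × 100

Percent ionization = 0.345%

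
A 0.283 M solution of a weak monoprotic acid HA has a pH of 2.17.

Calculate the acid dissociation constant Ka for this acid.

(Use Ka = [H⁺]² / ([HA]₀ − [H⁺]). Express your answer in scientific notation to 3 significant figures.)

[H⁺] = 10^(−pH) = 10^(−2.17) = 6.761e-03 M. For HA ⇌ H⁺ + A⁻, Ka = [H⁺][A⁻]/[HA] = [H⁺]² / ([HA]₀ − [H⁺]) = (6.761e-03)² / (0.283 − 6.761e-03) = 1.65e-04.

K_a = 1.65e-04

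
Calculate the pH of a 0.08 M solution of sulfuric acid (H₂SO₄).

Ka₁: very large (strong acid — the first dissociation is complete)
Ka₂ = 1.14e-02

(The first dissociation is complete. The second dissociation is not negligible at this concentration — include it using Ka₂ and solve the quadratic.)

First dissociation is complete: [H⁺]₀ = [HSO₄⁻]₀ = C = 0.08 M. Second dissociation HSO₄⁻ ⇌ H⁺ + SO₄²⁻: let x = [SO₄²⁻]. Ka₂ = (C + x)·x / (C − x) = 1.14e-02 → x² + (C + Ka₂)·x − Ka₂·C = 0 → x² + 0.09140·x − 9.120e-04 = 0. x = (−0.09140 + √(0.09140² + 4 × 9.120e-04)) / 2 = 9.0767e-03 M. [H⁺] = C + x = 0.08 + 9.0767e-03 = 8.9077e-02 M. pH = -log(8.9077e-02) = 1.05.

pH = 1.05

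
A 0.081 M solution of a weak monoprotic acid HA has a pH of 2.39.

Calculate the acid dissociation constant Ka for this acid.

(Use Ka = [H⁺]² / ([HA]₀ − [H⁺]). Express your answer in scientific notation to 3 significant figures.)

[H⁺] = 10^(−pH) = 10^(−2.39) = 4.074e-03 M. For HA ⇌ H⁺ + A⁻, Ka = [H⁺][A⁻]/[HA] = [H⁺]² / ([HA]₀ − [H⁺]) = (4.074e-03)² / (0.081 − 4.074e-03) = 2.16e-04.

K_a = 2.16e-04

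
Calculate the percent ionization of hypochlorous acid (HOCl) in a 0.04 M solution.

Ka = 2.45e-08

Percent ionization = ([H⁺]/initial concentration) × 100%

Using Ka equilibrium: x² + Ka×x - Ka×C = 0. Solving: [H⁺] = 3.1293e-05. Percent = (3.1293e-05/0.04) × 100

Percent ionization = 0.0782%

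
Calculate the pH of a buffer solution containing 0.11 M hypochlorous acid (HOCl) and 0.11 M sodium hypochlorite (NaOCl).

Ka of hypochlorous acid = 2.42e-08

pKa = -log(2.42e-08) = 7.62. pH = pKa + log([A⁻]/[HA]) = 7.62 + log(0.11/0.11)

pH = 7.62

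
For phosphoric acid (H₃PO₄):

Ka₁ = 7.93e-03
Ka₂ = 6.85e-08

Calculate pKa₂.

pKa₂ = -log(Ka₂) = -log(6.85e-08) = 7.16.

pK_{a2} = 7.16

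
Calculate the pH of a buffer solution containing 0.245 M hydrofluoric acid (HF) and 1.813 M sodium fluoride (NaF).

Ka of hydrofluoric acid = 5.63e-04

pKa = -log(5.63e-04) = 3.25. pH = pKa + log([A⁻]/[HA]) = 3.25 + log(1.813/0.245)

pH = 4.12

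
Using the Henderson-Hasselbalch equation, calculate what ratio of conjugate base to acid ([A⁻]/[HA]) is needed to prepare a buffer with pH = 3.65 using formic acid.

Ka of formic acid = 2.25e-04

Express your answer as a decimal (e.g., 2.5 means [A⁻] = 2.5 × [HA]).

pKa = -log(2.25e-04) = 3.6478. pH = pKa + log([A⁻]/[HA]), so log([A⁻]/[HA]) = pH − pKa = 3.65 − 3.6478 = 0.0022. [A⁻]/[HA] = 10^(0.0022) = 1.01

[A⁻]/[HA] = 1.01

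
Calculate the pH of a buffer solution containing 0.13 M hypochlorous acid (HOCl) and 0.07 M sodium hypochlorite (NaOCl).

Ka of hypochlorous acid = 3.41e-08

pKa = -log(3.41e-08) = 7.47. pH = pKa + log([A⁻]/[HA]) = 7.47 + log(0.07/0.13)

pH = 7.20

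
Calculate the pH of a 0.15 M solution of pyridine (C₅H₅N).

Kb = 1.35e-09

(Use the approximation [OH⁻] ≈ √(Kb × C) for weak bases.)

[OH⁻] = √(Kb × C) = √(1.35e-09 × 0.15) = 1.4230e-05. pOH = 4.85, pH = 14 - pOH

pH = 9.15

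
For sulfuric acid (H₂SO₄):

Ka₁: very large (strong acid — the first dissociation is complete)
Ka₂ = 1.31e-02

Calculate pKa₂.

pKa₂ = -log(Ka₂) = -log(1.31e-02) = 1.88.

pK_{a2} = 1.88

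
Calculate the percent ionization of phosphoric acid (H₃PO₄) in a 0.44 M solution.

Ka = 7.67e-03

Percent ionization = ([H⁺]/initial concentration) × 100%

Using Ka equilibrium: x² + Ka×x - Ka×C = 0. Solving: [H⁺] = 5.4384e-02. Percent = (5.4384e-02/0.44) × 100

Percent ionization = 12.4%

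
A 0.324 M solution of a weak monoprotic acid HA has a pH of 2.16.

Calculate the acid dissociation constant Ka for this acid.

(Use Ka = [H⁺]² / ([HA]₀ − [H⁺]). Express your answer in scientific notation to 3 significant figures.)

[H⁺] = 10^(−pH) = 10^(−2.16) = 6.918e-03 M. For HA ⇌ H⁺ + A⁻, Ka = [H⁺][A⁻]/[HA] = [H⁺]² / ([HA]₀ − [H⁺]) = (6.918e-03)² / (0.324 − 6.918e-03) = 1.51e-04.

K_a = 1.51e-04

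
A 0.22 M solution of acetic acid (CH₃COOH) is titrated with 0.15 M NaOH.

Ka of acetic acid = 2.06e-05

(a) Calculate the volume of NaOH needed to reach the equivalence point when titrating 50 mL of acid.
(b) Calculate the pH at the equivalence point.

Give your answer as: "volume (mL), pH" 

moles acid = 0.22 × 50/1000 = 0.011 mol; V_base = moles/0.15 × 1000 = 73.3 mL. At equivalence only the conjugate base is present: [A⁻] = 0.011/0.123 = 8.9189e-02 M. Kb = Kw/Ka = 4.85e-10; [OH⁻] = √(Kb × [A⁻]) = 6.5799e-06; pOH = 5.18; pH = 14 - pOH = 8.82.

V = 73.3 mL, pH = 8.82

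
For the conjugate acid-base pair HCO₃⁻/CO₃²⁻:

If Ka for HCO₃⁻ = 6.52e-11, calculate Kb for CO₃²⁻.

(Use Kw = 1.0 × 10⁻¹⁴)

For a conjugate pair Ka × Kb = Kw, so Kb = Kw/Ka = 1.0 × 10⁻¹⁴ / 6.52e-11 = 1.53e-04.

K_b = 1.53e-04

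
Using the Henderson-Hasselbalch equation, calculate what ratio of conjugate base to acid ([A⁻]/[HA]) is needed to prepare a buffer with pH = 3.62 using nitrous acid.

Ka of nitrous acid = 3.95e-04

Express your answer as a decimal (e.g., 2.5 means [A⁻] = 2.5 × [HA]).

pKa = -log(3.95e-04) = 3.4034. pH = pKa + log([A⁻]/[HA]), so log([A⁻]/[HA]) = pH − pKa = 3.62 − 3.4034 = 0.2166. [A⁻]/[HA] = 10^(0.2166) = 1.65

[A⁻]/[HA] = 1.65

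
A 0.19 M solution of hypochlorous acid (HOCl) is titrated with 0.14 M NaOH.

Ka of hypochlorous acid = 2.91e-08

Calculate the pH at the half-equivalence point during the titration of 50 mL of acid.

At half-equivalence [HA] = [A⁻], so Henderson-Hasselbalch gives pH = pKa = -log(2.91e-08) = 7.54.

pH = pKa = 7.54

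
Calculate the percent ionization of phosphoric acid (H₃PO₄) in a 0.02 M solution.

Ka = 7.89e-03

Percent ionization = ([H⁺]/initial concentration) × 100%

Using Ka equilibrium: x² + Ka×x - Ka×C = 0. Solving: [H⁺] = 9.2217e-03. Percent = (9.2217e-03/0.02) × 100

Percent ionization = 46.1%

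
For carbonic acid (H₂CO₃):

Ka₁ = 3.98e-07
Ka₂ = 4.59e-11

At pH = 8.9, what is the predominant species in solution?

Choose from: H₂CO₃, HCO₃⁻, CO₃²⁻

pKa₁ = 6.40, pKa₂ = 10.34. For a polyprotic acid the predominant species crosses at each pKa: below pKa_n the protonated form dominates, above it the deprotonated form does. At pH = 8.9, the predominant species is HCO₃⁻.

HCO₃⁻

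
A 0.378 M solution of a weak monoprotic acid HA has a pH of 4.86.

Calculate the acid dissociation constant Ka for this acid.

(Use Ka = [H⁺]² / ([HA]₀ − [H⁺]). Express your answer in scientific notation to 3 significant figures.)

[H⁺] = 10^(−pH) = 10^(−4.86) = 1.380e-05 M. For HA ⇌ H⁺ + A⁻, Ka = [H⁺][A⁻]/[HA] = [H⁺]² / ([HA]₀ − [H⁺]) = (1.380e-05)² / (0.378 − 1.380e-05) = 5.04e-10.

K_a = 5.04e-10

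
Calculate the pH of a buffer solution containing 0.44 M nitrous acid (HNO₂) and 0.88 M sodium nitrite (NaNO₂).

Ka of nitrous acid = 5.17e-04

pKa = -log(5.17e-04) = 3.29. pH = pKa + log([A⁻]/[HA]) = 3.29 + log(0.88/0.44)

pH = 3.59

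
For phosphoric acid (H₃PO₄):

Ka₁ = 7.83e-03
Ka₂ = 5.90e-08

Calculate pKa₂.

pKa₂ = -log(Ka₂) = -log(5.90e-08) = 7.23.

pK_{a2} = 7.23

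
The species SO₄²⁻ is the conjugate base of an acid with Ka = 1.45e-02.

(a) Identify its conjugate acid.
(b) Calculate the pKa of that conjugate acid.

(a) The conjugate acid is formed by adding one H⁺ to SO₄²⁻, giving HSO₄⁻. (b) pKa = -log(Ka) = -log(1.45e-02) = 1.84.

Conjugate acid: HSO₄⁻; pK_a = 1.84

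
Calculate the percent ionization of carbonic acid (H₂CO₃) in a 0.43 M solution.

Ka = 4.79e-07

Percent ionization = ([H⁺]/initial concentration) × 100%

Using Ka equilibrium: x² + Ka×x - Ka×C = 0. Solving: [H⁺] = 4.5360e-04. Percent = (4.5360e-04/0.43) × 100

Percent ionization = 0.105%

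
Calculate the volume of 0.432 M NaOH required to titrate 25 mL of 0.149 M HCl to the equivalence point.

At equivalence: moles acid = moles base. moles HCl = 0.149 × 25/1000 = 0.003725 mol. V_base = moles / 0.432 × 1000 = 8.6 mL.

V_{base} = 8.6 mL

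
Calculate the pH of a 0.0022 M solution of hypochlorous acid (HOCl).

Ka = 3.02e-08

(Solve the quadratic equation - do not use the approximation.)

x² + Ka×x - Ka×C = 0. Using quadratic formula: [H⁺] = 8.1360e-06

pH = 5.09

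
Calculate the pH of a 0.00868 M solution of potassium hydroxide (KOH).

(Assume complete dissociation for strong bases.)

[OH⁻] = 0.00868 M for strong base. pOH = -log[OH⁻] = 2.06, pH = 14 - pOH

pH = 11.94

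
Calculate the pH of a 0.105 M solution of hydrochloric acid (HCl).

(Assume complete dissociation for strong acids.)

[H⁺] = 0.105 M for strong acid. pH = -log[H⁺] = -log(0.105)

pH = 0.98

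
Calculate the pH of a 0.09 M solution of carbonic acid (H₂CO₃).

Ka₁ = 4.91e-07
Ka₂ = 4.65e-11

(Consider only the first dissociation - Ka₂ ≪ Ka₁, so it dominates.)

First dissociation dominates. From Ka₁ = [H⁺][HA⁻]/[H₂A], x² + Ka₁·x − Ka₁·C = 0 with C = 0.09 M and Ka₁ = 4.91e-07. Solving: [H⁺] = (−Ka₁ + √(Ka₁² + 4·Ka₁·C)) / 2 = 2.0997e-04 M. pH = -log(2.0997e-04) = 3.68.

pH = 3.68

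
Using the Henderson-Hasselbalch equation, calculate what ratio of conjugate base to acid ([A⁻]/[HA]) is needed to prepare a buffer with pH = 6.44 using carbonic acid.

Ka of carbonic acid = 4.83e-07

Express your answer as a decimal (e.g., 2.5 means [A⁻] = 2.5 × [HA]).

pKa = -log(4.83e-07) = 6.3161. pH = pKa + log([A⁻]/[HA]), so log([A⁻]/[HA]) = pH − pKa = 6.44 − 6.3161 = 0.1239. [A⁻]/[HA] = 10^(0.1239) = 1.33

[A⁻]/[HA] = 1.33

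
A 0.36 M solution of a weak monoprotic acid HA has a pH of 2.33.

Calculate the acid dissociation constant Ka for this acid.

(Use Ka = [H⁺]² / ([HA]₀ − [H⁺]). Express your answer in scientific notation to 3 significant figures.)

[H⁺] = 10^(−pH) = 10^(−2.33) = 4.677e-03 M. For HA ⇌ H⁺ + A⁻, Ka = [H⁺][A⁻]/[HA] = [H⁺]² / ([HA]₀ − [H⁺]) = (4.677e-03)² / (0.36 − 4.677e-03) = 6.16e-05.

K_a = 6.16e-05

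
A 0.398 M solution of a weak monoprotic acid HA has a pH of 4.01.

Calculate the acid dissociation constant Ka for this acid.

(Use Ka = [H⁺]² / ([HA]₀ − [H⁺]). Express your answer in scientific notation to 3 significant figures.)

[H⁺] = 10^(−pH) = 10^(−4.01) = 9.772e-05 M. For HA ⇌ H⁺ + A⁻, Ka = [H⁺][A⁻]/[HA] = [H⁺]² / ([HA]₀ − [H⁺]) = (9.772e-05)² / (0.398 − 9.772e-05) = 2.40e-08.

K_a = 2.40e-08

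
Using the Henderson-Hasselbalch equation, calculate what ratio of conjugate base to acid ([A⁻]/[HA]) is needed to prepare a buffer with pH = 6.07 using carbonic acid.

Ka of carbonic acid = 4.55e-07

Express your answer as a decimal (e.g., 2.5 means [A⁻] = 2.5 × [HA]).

pKa = -log(4.55e-07) = 6.3420. pH = pKa + log([A⁻]/[HA]), so log([A⁻]/[HA]) = pH − pKa = 6.07 − 6.3420 = -0.2720. [A⁻]/[HA] = 10^(-0.2720) = 0.535

[A⁻]/[HA] = 0.535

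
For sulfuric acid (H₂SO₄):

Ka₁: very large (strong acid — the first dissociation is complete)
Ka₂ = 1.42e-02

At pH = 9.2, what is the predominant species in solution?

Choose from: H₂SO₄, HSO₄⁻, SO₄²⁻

The first dissociation is complete, so H₂SO₄ itself is never the predominant species in water; pKa₂ = -log(1.42e-02) = 1.85. For a polyprotic acid the predominant species crosses at each pKa: below pKa_n the protonated form dominates, above it the deprotonated form does. At pH = 9.2, the predominant species is SO₄²⁻.

SO₄²⁻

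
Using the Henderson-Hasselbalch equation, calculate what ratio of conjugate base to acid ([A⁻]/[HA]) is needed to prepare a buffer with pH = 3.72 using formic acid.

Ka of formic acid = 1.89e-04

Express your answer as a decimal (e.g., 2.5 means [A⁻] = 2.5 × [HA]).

pKa = -log(1.89e-04) = 3.7235. pH = pKa + log([A⁻]/[HA]), so log([A⁻]/[HA]) = pH − pKa = 3.72 − 3.7235 = -0.0035. [A⁻]/[HA] = 10^(-0.0035) = 0.992

[A⁻]/[HA] = 0.992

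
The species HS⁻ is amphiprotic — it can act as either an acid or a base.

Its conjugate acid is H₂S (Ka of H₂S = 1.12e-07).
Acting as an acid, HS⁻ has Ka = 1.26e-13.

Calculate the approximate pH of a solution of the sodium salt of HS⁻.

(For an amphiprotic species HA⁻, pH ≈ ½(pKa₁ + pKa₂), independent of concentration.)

pKa₁ = -log(1.12e-07) = 6.95; pKa₂ = -log(1.26e-13) = 12.90. For an amphiprotic species, pH ≈ ½(pKa₁ + pKa₂) = ½(6.95 + 12.90) = 9.93.

pH = 9.93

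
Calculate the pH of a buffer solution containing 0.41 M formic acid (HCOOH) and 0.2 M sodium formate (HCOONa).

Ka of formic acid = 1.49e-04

pKa = -log(1.49e-04) = 3.83. pH = pKa + log([A⁻]/[HA]) = 3.83 + log(0.2/0.41)

pH = 3.52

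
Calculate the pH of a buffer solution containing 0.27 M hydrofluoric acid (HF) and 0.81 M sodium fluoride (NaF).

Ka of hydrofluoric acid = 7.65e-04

pKa = -log(7.65e-04) = 3.12. pH = pKa + log([A⁻]/[HA]) = 3.12 + log(0.81/0.27)

pH = 3.59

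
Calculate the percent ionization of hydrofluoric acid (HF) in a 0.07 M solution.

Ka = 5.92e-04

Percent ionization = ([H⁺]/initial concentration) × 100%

Using Ka equilibrium: x² + Ka×x - Ka×C = 0. Solving: [H⁺] = 6.1482e-03. Percent = (6.1482e-03/0.07) × 100

Percent ionization = 8.78%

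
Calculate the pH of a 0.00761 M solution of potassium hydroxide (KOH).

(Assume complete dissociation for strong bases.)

[OH⁻] = 0.00761 M for strong base. pOH = -log[OH⁻] = 2.12, pH = 14 - pOH

pH = 11.88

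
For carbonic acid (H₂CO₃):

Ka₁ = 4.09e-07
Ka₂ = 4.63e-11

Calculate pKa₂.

pKa₂ = -log(Ka₂) = -log(4.63e-11) = 10.33.

pK_{a2} = 10.33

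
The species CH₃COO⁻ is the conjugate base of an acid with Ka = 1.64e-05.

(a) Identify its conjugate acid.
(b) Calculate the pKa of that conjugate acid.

(a) The conjugate acid is formed by adding one H⁺ to CH₃COO⁻, giving CH₃COOH. (b) pKa = -log(Ka) = -log(1.64e-05) = 4.79.

Conjugate acid: CH₃COOH; pK_a = 4.79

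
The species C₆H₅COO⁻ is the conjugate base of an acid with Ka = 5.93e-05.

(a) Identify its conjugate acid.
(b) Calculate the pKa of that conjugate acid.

(a) The conjugate acid is formed by adding one H⁺ to C₆H₅COO⁻, giving C₆H₅COOH. (b) pKa = -log(Ka) = -log(5.93e-05) = 4.23.

Conjugate acid: C₆H₅COOH; pK_a = 4.23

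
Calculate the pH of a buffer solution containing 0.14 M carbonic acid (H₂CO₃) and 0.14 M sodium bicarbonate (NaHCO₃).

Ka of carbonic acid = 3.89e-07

pKa = -log(3.89e-07) = 6.41. pH = pKa + log([A⁻]/[HA]) = 6.41 + log(0.14/0.14)

pH = 6.41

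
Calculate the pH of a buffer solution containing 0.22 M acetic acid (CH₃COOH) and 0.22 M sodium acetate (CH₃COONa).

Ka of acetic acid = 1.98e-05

pKa = -log(1.98e-05) = 4.70. pH = pKa + log([A⁻]/[HA]) = 4.70 + log(0.22/0.22)

pH = 4.70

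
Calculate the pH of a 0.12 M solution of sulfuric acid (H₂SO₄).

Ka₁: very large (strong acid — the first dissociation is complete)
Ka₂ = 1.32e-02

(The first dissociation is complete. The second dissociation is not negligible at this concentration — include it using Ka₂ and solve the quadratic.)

First dissociation is complete: [H⁺]₀ = [HSO₄⁻]₀ = C = 0.12 M. Second dissociation HSO₄⁻ ⇌ H⁺ + SO₄²⁻: let x = [SO₄²⁻]. Ka₂ = (C + x)·x / (C − x) = 1.32e-02 → x² + (C + Ka₂)·x − Ka₂·C = 0 → x² + 0.13320·x − 1.584e-03 = 0. x = (−0.13320 + √(0.13320² + 4 × 1.584e-03)) / 2 = 1.0986e-02 M. [H⁺] = C + x = 0.12 + 1.0986e-02 = 1.3099e-01 M. pH = -log(1.3099e-01) = 0.88.

pH = 0.88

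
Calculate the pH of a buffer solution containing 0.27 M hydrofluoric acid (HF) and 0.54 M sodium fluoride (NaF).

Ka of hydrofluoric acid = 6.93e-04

pKa = -log(6.93e-04) = 3.16. pH = pKa + log([A⁻]/[HA]) = 3.16 + log(0.54/0.27)

pH = 3.46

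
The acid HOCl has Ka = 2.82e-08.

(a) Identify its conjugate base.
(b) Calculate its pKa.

(a) The conjugate base is formed by removing one H⁺ from HOCl, giving OCl⁻. (b) pKa = -log(Ka) = -log(2.82e-08) = 7.55.

Conjugate base: OCl⁻; pK_a = 7.55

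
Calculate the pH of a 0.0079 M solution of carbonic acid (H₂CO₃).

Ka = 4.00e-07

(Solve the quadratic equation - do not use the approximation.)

x² + Ka×x - Ka×C = 0. Using quadratic formula: [H⁺] = 5.6014e-05

pH = 4.25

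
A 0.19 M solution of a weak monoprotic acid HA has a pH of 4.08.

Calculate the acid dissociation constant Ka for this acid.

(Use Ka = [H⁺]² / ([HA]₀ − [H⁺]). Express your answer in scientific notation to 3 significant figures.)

[H⁺] = 10^(−pH) = 10^(−4.08) = 8.318e-05 M. For HA ⇌ H⁺ + A⁻, Ka = [H⁺][A⁻]/[HA] = [H⁺]² / ([HA]₀ − [H⁺]) = (8.318e-05)² / (0.19 − 8.318e-05) = 3.64e-08.

K_a = 3.64e-08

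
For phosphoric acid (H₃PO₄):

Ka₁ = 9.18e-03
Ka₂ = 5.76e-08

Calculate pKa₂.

pKa₂ = -log(Ka₂) = -log(5.76e-08) = 7.24.

pK_{a2} = 7.24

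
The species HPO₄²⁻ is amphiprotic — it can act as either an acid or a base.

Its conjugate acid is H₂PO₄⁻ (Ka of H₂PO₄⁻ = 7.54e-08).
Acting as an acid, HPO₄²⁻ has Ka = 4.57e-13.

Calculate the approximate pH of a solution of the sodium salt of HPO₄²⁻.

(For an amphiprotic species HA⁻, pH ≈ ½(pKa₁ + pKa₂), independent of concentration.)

pKa₁ = -log(7.54e-08) = 7.12; pKa₂ = -log(4.57e-13) = 12.34. For an amphiprotic species, pH ≈ ½(pKa₁ + pKa₂) = ½(7.12 + 12.34) = 9.73.

pH = 9.73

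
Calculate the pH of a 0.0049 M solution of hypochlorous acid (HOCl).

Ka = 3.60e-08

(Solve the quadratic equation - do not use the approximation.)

x² + Ka×x - Ka×C = 0. Using quadratic formula: [H⁺] = 1.3264e-05

pH = 4.88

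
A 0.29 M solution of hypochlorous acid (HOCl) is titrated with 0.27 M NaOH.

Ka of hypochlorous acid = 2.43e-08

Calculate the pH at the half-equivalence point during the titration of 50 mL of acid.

At half-equivalence [HA] = [A⁻], so Henderson-Hasselbalch gives pH = pKa = -log(2.43e-08) = 7.61.

pH = pKa = 7.61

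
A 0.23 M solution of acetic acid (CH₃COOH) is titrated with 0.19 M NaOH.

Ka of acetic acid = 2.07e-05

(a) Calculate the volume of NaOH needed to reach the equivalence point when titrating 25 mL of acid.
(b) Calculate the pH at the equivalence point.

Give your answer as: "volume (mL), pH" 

moles acid = 0.23 × 25/1000 = 0.00575 mol; V_base = moles/0.19 × 1000 = 30.3 mL. At equivalence only the conjugate base is present: [A⁻] = 0.00575/0.055 = 1.0405e-01 M. Kb = Kw/Ka = 4.83e-10; [OH⁻] = √(Kb × [A⁻]) = 7.0897e-06; pOH = 5.15; pH = 14 - pOH = 8.85.

V = 30.3 mL, pH = 8.85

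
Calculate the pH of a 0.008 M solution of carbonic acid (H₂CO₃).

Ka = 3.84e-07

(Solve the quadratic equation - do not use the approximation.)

x² + Ka×x - Ka×C = 0. Using quadratic formula: [H⁺] = 5.5234e-05

pH = 4.26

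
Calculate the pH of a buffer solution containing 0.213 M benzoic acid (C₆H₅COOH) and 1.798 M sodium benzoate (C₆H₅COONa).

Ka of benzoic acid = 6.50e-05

pKa = -log(6.50e-05) = 4.19. pH = pKa + log([A⁻]/[HA]) = 4.19 + log(1.798/0.213)

pH = 5.11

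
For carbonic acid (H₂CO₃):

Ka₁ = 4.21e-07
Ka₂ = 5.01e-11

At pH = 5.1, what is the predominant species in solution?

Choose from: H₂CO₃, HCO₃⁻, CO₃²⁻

pKa₁ = 6.38, pKa₂ = 10.30. For a polyprotic acid the predominant species crosses at each pKa: below pKa_n the protonated form dominates, above it the deprotonated form does. At pH = 5.1, the predominant species is H₂CO₃.

H₂CO₃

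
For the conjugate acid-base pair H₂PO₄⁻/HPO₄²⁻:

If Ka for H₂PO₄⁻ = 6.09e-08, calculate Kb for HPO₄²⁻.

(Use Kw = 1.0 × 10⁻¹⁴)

For a conjugate pair Ka × Kb = Kw, so Kb = Kw/Ka = 1.0 × 10⁻¹⁴ / 6.09e-08 = 1.64e-07.

K_b = 1.64e-07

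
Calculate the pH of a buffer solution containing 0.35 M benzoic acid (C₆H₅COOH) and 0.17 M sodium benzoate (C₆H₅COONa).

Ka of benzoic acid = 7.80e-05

pKa = -log(7.80e-05) = 4.11. pH = pKa + log([A⁻]/[HA]) = 4.11 + log(0.17/0.35)

pH = 3.79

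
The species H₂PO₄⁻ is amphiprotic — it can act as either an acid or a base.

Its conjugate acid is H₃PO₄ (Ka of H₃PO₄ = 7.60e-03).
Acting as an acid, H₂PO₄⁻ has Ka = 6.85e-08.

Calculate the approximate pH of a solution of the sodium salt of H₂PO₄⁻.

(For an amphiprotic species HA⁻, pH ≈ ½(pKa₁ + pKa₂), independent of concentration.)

pKa₁ = -log(7.60e-03) = 2.12; pKa₂ = -log(6.85e-08) = 7.16. For an amphiprotic species, pH ≈ ½(pKa₁ + pKa₂) = ½(2.12 + 7.16) = 4.64.

pH = 4.64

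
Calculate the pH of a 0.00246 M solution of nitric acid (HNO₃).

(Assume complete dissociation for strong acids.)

[H⁺] = 0.00246 M for strong acid. pH = -log[H⁺] = -log(0.00246)

pH = 2.61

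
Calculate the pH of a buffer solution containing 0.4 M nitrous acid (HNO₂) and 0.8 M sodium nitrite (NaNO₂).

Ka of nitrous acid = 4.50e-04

pKa = -log(4.50e-04) = 3.35. pH = pKa + log([A⁻]/[HA]) = 3.35 + log(0.8/0.4)

pH = 3.65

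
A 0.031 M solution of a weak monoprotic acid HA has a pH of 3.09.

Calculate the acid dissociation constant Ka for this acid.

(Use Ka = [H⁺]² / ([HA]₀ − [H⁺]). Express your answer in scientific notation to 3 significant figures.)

[H⁺] = 10^(−pH) = 10^(−3.09) = 8.128e-04 M. For HA ⇌ H⁺ + A⁻, Ka = [H⁺][A⁻]/[HA] = [H⁺]² / ([HA]₀ − [H⁺]) = (8.128e-04)² / (0.031 − 8.128e-04) = 2.19e-05.

K_a = 2.19e-05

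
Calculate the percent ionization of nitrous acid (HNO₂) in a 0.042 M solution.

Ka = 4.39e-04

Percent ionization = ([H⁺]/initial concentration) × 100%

Using Ka equilibrium: x² + Ka×x - Ka×C = 0. Solving: [H⁺] = 4.0801e-03. Percent = (4.0801e-03/0.042) × 100

Percent ionization = 9.71%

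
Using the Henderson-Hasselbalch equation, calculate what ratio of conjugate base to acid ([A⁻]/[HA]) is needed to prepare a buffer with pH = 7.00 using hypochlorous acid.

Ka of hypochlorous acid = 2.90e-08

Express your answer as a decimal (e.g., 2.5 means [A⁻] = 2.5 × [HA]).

pKa = -log(2.90e-08) = 7.5376. pH = pKa + log([A⁻]/[HA]), so log([A⁻]/[HA]) = pH − pKa = 7.00 − 7.5376 = -0.5376. [A⁻]/[HA] = 10^(-0.5376) = 0.290

[A⁻]/[HA] = 0.290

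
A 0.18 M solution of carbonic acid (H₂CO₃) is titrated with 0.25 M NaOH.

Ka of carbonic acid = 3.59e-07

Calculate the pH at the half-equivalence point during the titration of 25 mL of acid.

At half-equivalence [HA] = [A⁻], so Henderson-Hasselbalch gives pH = pKa = -log(3.59e-07) = 6.44.

pH = pKa = 6.44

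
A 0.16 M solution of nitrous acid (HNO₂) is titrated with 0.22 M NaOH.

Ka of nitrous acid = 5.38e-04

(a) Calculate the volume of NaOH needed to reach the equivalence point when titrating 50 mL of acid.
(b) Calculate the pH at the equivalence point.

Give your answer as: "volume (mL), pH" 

moles acid = 0.16 × 50/1000 = 0.008 mol; V_base = moles/0.22 × 1000 = 36.4 mL. At equivalence only the conjugate base is present: [A⁻] = 0.008/0.086 = 9.2632e-02 M. Kb = Kw/Ka = 1.86e-11; [OH⁻] = √(Kb × [A⁻]) = 1.3122e-06; pOH = 5.88; pH = 14 - pOH = 8.12.

V = 36.4 mL, pH = 8.12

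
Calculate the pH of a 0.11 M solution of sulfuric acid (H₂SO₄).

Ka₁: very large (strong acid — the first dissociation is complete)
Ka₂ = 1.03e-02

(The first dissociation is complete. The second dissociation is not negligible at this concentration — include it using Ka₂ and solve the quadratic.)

First dissociation is complete: [H⁺]₀ = [HSO₄⁻]₀ = C = 0.11 M. Second dissociation HSO₄⁻ ⇌ H⁺ + SO₄²⁻: let x = [SO₄²⁻]. Ka₂ = (C + x)·x / (C − x) = 1.03e-02 → x² + (C + Ka₂)·x − Ka₂·C = 0 → x² + 0.12030·x − 1.133e-03 = 0. x = (−0.12030 + √(0.12030² + 4 × 1.133e-03)) / 2 = 8.7777e-03 M. [H⁺] = C + x = 0.11 + 8.7777e-03 = 1.1878e-01 M. pH = -log(1.1878e-01) = 0.93.

pH = 0.93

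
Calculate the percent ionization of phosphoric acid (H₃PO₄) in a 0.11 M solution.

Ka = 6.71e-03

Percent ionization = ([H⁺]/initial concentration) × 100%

Using Ka equilibrium: x² + Ka×x - Ka×C = 0. Solving: [H⁺] = 2.4019e-02. Percent = (2.4019e-02/0.11) × 100

Percent ionization = 21.8%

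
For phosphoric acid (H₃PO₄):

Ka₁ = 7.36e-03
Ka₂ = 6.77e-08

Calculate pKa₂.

pKa₂ = -log(Ka₂) = -log(6.77e-08) = 7.17.

pK_{a2} = 7.17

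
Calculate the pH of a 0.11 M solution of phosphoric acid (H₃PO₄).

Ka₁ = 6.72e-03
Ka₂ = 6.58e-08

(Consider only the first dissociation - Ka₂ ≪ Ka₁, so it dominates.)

First dissociation dominates. From Ka₁ = [H⁺][HA⁻]/[H₂A], x² + Ka₁·x − Ka₁·C = 0 with C = 0.11 M and Ka₁ = 6.72e-03. Solving: [H⁺] = (−Ka₁ + √(Ka₁² + 4·Ka₁·C)) / 2 = 2.4035e-02 M. pH = -log(2.4035e-02) = 1.62.

pH = 1.62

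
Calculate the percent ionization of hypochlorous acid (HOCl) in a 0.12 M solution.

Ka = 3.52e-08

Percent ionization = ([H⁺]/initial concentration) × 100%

Using Ka equilibrium: x² + Ka×x - Ka×C = 0. Solving: [H⁺] = 6.4975e-05. Percent = (6.4975e-05/0.12) × 100

Percent ionization = 0.0541%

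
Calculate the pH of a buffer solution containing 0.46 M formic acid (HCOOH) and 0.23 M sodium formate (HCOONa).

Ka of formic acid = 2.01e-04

pKa = -log(2.01e-04) = 3.70. pH = pKa + log([A⁻]/[HA]) = 3.70 + log(0.23/0.46)

pH = 3.40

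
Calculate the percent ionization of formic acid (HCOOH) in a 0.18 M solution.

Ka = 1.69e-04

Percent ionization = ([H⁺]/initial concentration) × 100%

Using Ka equilibrium: x² + Ka×x - Ka×C = 0. Solving: [H⁺] = 5.4316e-03. Percent = (5.4316e-03/0.18) × 100

Percent ionization = 3.02%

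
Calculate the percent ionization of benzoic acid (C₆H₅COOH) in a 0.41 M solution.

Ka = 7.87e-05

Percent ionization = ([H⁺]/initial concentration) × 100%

Using Ka equilibrium: x² + Ka×x - Ka×C = 0. Solving: [H⁺] = 5.6412e-03. Percent = (5.6412e-03/0.41) × 100

Percent ionization = 1.38%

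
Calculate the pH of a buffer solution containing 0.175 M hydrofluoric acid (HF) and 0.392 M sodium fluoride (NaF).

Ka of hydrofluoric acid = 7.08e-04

pKa = -log(7.08e-04) = 3.15. pH = pKa + log([A⁻]/[HA]) = 3.15 + log(0.392/0.175)

pH = 3.50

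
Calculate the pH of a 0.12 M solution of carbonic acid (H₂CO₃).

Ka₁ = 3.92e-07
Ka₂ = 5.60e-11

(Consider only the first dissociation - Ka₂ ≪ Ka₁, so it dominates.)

First dissociation dominates. From Ka₁ = [H⁺][HA⁻]/[H₂A], x² + Ka₁·x − Ka₁·C = 0 with C = 0.12 M and Ka₁ = 3.92e-07. Solving: [H⁺] = (−Ka₁ + √(Ka₁² + 4·Ka₁·C)) / 2 = 2.1669e-04 M. pH = -log(2.1669e-04) = 3.66.

pH = 3.66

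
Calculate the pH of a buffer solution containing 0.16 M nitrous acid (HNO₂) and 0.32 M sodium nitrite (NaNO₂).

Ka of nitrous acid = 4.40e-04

pKa = -log(4.40e-04) = 3.36. pH = pKa + log([A⁻]/[HA]) = 3.36 + log(0.32/0.16)

pH = 3.66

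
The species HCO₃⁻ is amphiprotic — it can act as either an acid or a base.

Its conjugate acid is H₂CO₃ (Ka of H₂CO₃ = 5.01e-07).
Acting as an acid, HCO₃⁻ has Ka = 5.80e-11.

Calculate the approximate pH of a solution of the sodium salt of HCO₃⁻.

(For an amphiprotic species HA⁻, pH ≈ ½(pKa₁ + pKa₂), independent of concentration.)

pKa₁ = -log(5.01e-07) = 6.30; pKa₂ = -log(5.80e-11) = 10.24. For an amphiprotic species, pH ≈ ½(pKa₁ + pKa₂) = ½(6.30 + 10.24) = 8.27.

pH = 8.27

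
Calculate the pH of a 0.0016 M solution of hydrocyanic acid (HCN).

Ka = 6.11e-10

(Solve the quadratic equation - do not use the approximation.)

x² + Ka×x - Ka×C = 0. Using quadratic formula: [H⁺] = 9.8843e-07

pH = 6.01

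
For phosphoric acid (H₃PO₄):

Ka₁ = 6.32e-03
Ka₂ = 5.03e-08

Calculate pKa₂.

pKa₂ = -log(Ka₂) = -log(5.03e-08) = 7.30.

pK_{a2} = 7.30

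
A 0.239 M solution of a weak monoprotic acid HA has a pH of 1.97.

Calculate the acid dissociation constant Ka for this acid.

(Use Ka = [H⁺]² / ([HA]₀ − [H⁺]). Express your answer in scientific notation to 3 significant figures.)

[H⁺] = 10^(−pH) = 10^(−1.97) = 1.072e-02 M. For HA ⇌ H⁺ + A⁻, Ka = [H⁺][A⁻]/[HA] = [H⁺]² / ([HA]₀ − [H⁺]) = (1.072e-02)² / (0.239 − 1.072e-02) = 5.03e-04.

K_a = 5.03e-04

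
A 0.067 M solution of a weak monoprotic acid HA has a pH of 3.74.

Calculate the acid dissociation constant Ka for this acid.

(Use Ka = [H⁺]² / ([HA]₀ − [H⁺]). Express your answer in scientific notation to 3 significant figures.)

[H⁺] = 10^(−pH) = 10^(−3.74) = 1.820e-04 M. For HA ⇌ H⁺ + A⁻, Ka = [H⁺][A⁻]/[HA] = [H⁺]² / ([HA]₀ − [H⁺]) = (1.820e-04)² / (0.067 − 1.820e-04) = 4.96e-07.

K_a = 4.96e-07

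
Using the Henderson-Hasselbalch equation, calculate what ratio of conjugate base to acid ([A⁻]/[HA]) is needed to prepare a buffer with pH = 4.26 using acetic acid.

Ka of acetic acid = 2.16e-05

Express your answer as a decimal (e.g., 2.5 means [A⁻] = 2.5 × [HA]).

pKa = -log(2.16e-05) = 4.6655. pH = pKa + log([A⁻]/[HA]), so log([A⁻]/[HA]) = pH − pKa = 4.26 − 4.6655 = -0.4055. [A⁻]/[HA] = 10^(-0.4055) = 0.393

[A⁻]/[HA] = 0.393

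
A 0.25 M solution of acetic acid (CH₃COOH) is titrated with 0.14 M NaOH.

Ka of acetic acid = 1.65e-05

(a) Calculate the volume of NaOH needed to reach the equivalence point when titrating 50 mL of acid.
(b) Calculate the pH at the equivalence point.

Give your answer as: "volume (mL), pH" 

moles acid = 0.25 × 50/1000 = 0.0125 mol; V_base = moles/0.14 × 1000 = 89.3 mL. At equivalence only the conjugate base is present: [A⁻] = 0.0125/0.139 = 8.9744e-02 M. Kb = Kw/Ka = 6.06e-10; [OH⁻] = √(Kb × [A⁻]) = 7.3750e-06; pOH = 5.13; pH = 14 - pOH = 8.87.

V = 89.3 mL, pH = 8.87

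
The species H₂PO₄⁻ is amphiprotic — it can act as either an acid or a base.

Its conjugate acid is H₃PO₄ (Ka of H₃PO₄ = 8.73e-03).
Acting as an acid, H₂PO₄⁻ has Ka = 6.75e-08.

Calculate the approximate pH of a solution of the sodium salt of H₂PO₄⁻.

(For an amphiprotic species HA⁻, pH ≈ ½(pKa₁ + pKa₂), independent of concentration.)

pKa₁ = -log(8.73e-03) = 2.06; pKa₂ = -log(6.75e-08) = 7.17. For an amphiprotic species, pH ≈ ½(pKa₁ + pKa₂) = ½(2.06 + 7.17) = 4.61.

pH = 4.61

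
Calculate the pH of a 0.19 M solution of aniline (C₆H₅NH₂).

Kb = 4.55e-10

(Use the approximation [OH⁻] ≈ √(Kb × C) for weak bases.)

[OH⁻] = √(Kb × C) = √(4.55e-10 × 0.19) = 9.2978e-06. pOH = 5.03, pH = 14 - pOH

pH = 8.97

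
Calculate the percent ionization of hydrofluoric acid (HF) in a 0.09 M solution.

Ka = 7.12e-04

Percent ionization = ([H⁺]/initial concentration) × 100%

Using Ka equilibrium: x² + Ka×x - Ka×C = 0. Solving: [H⁺] = 7.6569e-03. Percent = (7.6569e-03/0.09) × 100

Percent ionization = 8.51%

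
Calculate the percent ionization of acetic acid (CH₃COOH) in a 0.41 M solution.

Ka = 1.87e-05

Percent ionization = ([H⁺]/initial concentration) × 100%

Using Ka equilibrium: x² + Ka×x - Ka×C = 0. Solving: [H⁺] = 2.7596e-03. Percent = (2.7596e-03/0.41) × 100

Percent ionization = 0.673%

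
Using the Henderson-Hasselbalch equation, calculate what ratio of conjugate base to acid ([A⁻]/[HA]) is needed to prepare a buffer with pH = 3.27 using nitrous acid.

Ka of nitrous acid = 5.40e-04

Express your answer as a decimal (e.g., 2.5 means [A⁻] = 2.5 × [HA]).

pKa = -log(5.40e-04) = 3.2676. pH = pKa + log([A⁻]/[HA]), so log([A⁻]/[HA]) = pH − pKa = 3.27 − 3.2676 = 0.0024. [A⁻]/[HA] = 10^(0.0024) = 1.01

[A⁻]/[HA] = 1.01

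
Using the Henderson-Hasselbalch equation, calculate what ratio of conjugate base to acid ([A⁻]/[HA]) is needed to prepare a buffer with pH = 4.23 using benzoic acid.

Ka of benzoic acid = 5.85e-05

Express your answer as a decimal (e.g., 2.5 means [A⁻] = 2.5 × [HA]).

pKa = -log(5.85e-05) = 4.2328. pH = pKa + log([A⁻]/[HA]), so log([A⁻]/[HA]) = pH − pKa = 4.23 − 4.2328 = -0.0028. [A⁻]/[HA] = 10^(-0.0028) = 0.993

[A⁻]/[HA] = 0.993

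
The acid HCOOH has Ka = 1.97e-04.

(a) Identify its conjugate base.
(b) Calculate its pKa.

(a) The conjugate base is formed by removing one H⁺ from HCOOH, giving HCOO⁻. (b) pKa = -log(Ka) = -log(1.97e-04) = 3.71.

Conjugate base: HCOO⁻; pK_a = 3.71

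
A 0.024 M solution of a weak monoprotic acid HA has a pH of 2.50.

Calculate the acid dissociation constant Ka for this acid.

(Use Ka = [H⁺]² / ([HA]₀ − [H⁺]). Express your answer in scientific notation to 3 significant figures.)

[H⁺] = 10^(−pH) = 10^(−2.50) = 3.162e-03 M. For HA ⇌ H⁺ + A⁻, Ka = [H⁺][A⁻]/[HA] = [H⁺]² / ([HA]₀ − [H⁺]) = (3.162e-03)² / (0.024 − 3.162e-03) = 4.80e-04.

K_a = 4.80e-04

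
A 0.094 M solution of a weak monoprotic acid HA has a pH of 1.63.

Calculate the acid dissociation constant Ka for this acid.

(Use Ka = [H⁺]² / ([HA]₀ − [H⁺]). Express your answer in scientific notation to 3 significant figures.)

[H⁺] = 10^(−pH) = 10^(−1.63) = 2.344e-02 M. For HA ⇌ H⁺ + A⁻, Ka = [H⁺][A⁻]/[HA] = [H⁺]² / ([HA]₀ − [H⁺]) = (2.344e-02)² / (0.094 − 2.344e-02) = 7.79e-03.

K_a = 7.79e-03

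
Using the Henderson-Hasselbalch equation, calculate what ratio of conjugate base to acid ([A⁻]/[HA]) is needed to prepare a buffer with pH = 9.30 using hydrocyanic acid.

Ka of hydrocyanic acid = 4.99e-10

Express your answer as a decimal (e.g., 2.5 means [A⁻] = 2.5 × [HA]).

pKa = -log(4.99e-10) = 9.3019. pH = pKa + log([A⁻]/[HA]), so log([A⁻]/[HA]) = pH − pKa = 9.30 − 9.3019 = -0.0019. [A⁻]/[HA] = 10^(-0.0019) = 0.996

[A⁻]/[HA] = 0.996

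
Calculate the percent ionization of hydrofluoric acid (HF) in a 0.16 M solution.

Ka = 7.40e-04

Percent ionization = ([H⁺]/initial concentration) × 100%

Using Ka equilibrium: x² + Ka×x - Ka×C = 0. Solving: [H⁺] = 1.0517e-02. Percent = (1.0517e-02/0.16) × 100

Percent ionization = 6.57%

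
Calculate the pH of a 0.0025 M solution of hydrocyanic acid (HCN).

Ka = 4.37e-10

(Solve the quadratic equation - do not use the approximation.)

x² + Ka×x - Ka×C = 0. Using quadratic formula: [H⁺] = 1.0450e-06

pH = 5.98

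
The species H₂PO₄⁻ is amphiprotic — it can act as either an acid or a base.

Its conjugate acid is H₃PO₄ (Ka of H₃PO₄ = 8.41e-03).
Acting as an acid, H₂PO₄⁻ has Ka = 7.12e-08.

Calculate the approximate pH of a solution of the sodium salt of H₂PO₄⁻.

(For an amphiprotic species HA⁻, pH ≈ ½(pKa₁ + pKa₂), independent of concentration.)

pKa₁ = -log(8.41e-03) = 2.08; pKa₂ = -log(7.12e-08) = 7.15. For an amphiprotic species, pH ≈ ½(pKa₁ + pKa₂) = ½(2.08 + 7.15) = 4.61.

pH = 4.61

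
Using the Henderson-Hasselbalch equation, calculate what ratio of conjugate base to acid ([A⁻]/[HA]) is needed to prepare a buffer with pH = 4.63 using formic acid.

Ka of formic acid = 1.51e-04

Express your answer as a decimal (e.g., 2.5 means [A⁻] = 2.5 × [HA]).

pKa = -log(1.51e-04) = 3.8210. pH = pKa + log([A⁻]/[HA]), so log([A⁻]/[HA]) = pH − pKa = 4.63 − 3.8210 = 0.8090. [A⁻]/[HA] = 10^(0.8090) = 6.44

[A⁻]/[HA] = 6.44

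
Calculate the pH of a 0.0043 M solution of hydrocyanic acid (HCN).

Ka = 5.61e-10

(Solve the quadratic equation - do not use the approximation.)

x² + Ka×x - Ka×C = 0. Using quadratic formula: [H⁺] = 1.5529e-06

pH = 5.81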